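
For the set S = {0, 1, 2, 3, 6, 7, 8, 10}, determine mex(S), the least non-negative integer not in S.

The values 0, 1, 2, 3 are all present; 4 is the first non-negative integer missing from the set.

4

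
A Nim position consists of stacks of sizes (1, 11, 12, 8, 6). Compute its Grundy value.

8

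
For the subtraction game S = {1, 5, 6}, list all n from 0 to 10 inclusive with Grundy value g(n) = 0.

0, 2, 4

Compute g(0), g(1), … for moves {1, 5, 6}:
k:     0  1  2  3  4  5  6  7  8  9 10
g(k):  0  1  0  1  0  1  2  3  2  3  2
The P-positions (g = 0) in 0..10 are 0, 2, 4.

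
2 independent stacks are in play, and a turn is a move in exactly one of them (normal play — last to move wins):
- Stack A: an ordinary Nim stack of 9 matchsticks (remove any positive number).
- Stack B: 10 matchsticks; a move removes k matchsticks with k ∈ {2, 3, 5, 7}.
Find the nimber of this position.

Stack A is a plain Nim stack of size 9, so its Grundy value is 9.
For stack B, compute g(0), g(1), … with moves {2, 3, 5, 7}:
g(0) = mex{} = 0
g(1) = mex{} = 0
g(2) = mex{0} = 1
g(3) = mex{0} = 1
g(4) = mex{0,1} = 2
g(5) = mex{0,1} = 2
g(6) = mex{0,1,2} = 3
g(7) = mex{0,1,2} = 3
g(8) = mex{0,1,2,3} = 4
g(9) = mex{1,2,3} = 0
g(10) = mex{1,2,3,4} = 0
So g(10) = 0.
By the Sprague-Grundy theorem, the Grundy value of a sum of independent games is the XOR of the component values.
Combined value = 9 XOR 0 = 9.

9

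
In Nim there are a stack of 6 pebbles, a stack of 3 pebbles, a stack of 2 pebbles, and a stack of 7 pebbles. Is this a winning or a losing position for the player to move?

Compute the nim-sum pairwise:
6 XOR 3 = 5
5 XOR 2 = 7
7 XOR 7 = 0
The nim-sum is 0, so this is a P-position: the player to move is in a losing position under optimal play.

Losing position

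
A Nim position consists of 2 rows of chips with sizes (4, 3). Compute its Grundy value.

7

In binary:
  100  (4)
  011  (3)
  ---
  111  (7)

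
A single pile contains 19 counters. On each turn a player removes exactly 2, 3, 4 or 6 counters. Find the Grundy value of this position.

1

Compute g(0), g(1), … for moves {2, 3, 4, 6}:
k:     0  1  2  3  4  5  6  7  8  9 10 11 12 13 14 15 16 17 18 19
g(k):  0  0  1  1  2  2  3  3  0  0  1  1  2  2  3  3  0  0  1  1
So g(19) = 1.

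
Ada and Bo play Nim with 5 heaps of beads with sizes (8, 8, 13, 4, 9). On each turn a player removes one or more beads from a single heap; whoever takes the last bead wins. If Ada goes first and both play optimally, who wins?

In binary:
  1000  (8)
  1000  (8)
  1101  (13)
  0100  (4)
  1001  (9)
  ----
  0000  (0)
The nim-sum is 0, so this is a P-position: the player to move is in a losing position under optimal play; Ada is about to move from it and so loses — Bo wins.

Bo wins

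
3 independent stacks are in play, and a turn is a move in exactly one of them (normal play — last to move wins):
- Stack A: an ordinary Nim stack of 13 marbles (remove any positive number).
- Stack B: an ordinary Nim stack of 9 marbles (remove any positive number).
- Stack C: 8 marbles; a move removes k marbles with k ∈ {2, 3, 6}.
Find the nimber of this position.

6

Stack A is a plain Nim stack of size 13, so its Grundy value is 13.
Stack B is a plain Nim stack of size 9, so its Grundy value is 9.
Build the Grundy sequence for stack C with g(k) = mex{g(k−s) : s ∈ {2, 3, 6}, s ≤ k}:
g(0) = mex{} = 0
g(1) = mex{} = 0
g(2) = mex{0} = 1
g(3) = mex{0} = 1
g(4) = mex{0,1} = 2
g(5) = mex{1} = 0
g(6) = mex{0,1,2} = 3
g(7) = mex{0,2} = 1
g(8) = mex{0,1,3} = 2
So g(8) = 2.
The value of a disjunctive sum is the nim-sum of the parts.
Combined value = 13 ⊕ 9 ⊕ 2 = 6.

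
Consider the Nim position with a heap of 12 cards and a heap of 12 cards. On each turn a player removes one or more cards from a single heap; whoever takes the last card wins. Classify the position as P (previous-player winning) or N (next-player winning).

P-position

Nim-sum: 12 ^ 12 = 0.
The nim-sum is 0, so this is a P-position: the player to move is in a losing position under optimal play.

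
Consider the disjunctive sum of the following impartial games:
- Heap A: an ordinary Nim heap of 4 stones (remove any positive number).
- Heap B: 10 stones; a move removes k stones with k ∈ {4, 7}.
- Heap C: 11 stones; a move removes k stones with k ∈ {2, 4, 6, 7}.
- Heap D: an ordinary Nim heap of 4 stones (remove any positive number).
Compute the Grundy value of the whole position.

3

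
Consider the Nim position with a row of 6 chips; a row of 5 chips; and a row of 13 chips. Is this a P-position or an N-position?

N-position

Compute the nim-sum pairwise:
6 XOR 5 = 3
3 XOR 13 = 14
The nim-sum is 14 ≠ 0, so this is an N-position: the player to move can win.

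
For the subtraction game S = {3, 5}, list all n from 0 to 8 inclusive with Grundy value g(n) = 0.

Build the Grundy sequence with g(k) = mex{g(k−s) : s ∈ {3, 5}, s ≤ k}:
g(0) = mex{} = 0
g(1) = mex{} = 0
g(2) = mex{} = 0
g(3) = mex{0} = 1
g(4) = mex{0} = 1
g(5) = mex{0} = 1
g(6) = mex{0,1} = 2
g(7) = mex{0,1} = 2
g(8) = mex{1} = 0
The P-positions (g = 0) in 0..8 are 0, 1, 2, 8.

0, 1, 2, 8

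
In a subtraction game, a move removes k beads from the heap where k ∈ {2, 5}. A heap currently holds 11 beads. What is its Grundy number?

Compute g(0), g(1), … for moves {2, 5}:
g(0) = mex{} = 0
g(1) = mex{} = 0
g(2) = mex{0} = 1
g(3) = mex{0} = 1
g(4) = mex{1} = 0
g(5) = mex{0,1} = 2
g(6) = mex{0} = 1
g(7) = mex{1,2} = 0
g(8) = mex{1} = 0
g(9) = mex{0} = 1
g(10) = mex{0,2} = 1
g(11) = mex{1} = 0
So g(11) = 0.

0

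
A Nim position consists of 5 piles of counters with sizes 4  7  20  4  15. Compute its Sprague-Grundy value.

In binary:
  00100  (4)
  00111  (7)
  10100  (20)
  00100  (4)
  01111  (15)
  -----
  11100  (28)

28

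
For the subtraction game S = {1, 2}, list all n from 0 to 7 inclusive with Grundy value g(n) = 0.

0, 3, 6

Build the Grundy sequence with g(k) = mex{g(k−s) : s ∈ {1, 2}, s ≤ k}:
g(0) = mex{} = 0
g(1) = mex{0} = 1
g(2) = mex{0,1} = 2
g(3) = mex{1,2} = 0
g(4) = mex{0,2} = 1
g(5) = mex{0,1} = 2
g(6) = mex{1,2} = 0
g(7) = mex{0,2} = 1
The P-positions (g = 0) in 0..7 are 0, 3, 6.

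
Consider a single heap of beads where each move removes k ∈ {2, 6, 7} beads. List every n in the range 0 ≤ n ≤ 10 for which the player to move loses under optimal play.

0, 1, 4, 5, 9

Grundy values for subtraction set {2, 6, 7}:
k:     0  1  2  3  4  5  6  7  8  9 10
g(k):  0  0  1  1  0  0  1  1  2  0  3
The P-positions (g = 0) in 0..10 are 0, 1, 4, 5, 9.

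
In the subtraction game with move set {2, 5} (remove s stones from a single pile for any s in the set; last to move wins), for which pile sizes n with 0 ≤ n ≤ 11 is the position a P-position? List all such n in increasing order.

0, 1, 4, 7, 8, 11

Grundy values for subtraction set {2, 5}:
k:     0  1  2  3  4  5  6  7  8  9 10 11
g(k):  0  0  1  1  0  2  1  0  0  1  1  0
The P-positions (g = 0) in 0..11 are 0, 1, 4, 7, 8, 11.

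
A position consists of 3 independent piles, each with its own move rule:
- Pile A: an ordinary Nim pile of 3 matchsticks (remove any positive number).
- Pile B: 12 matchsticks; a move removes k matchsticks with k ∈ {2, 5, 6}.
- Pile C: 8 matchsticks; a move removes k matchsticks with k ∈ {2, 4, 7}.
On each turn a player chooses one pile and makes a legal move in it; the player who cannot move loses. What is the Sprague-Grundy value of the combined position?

2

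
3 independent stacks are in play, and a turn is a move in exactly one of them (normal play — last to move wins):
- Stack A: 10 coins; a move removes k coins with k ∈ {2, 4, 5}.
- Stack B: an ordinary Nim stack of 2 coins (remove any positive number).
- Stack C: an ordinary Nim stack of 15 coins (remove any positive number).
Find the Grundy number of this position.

For stack A, compute g(0), g(1), … with moves {2, 4, 5}:
g(0) = mex{} = 0
g(1) = mex{} = 0
g(2) = mex{0} = 1
g(3) = mex{0} = 1
g(4) = mex{0,1} = 2
g(5) = mex{0,1} = 2
g(6) = mex{0,1,2} = 3
g(7) = mex{1,2} = 0
g(8) = mex{1,2,3} = 0
g(9) = mex{0,2} = 1
g(10) = mex{0,2,3} = 1
So g(10) = 1.
Stack B is a plain Nim stack of size 2, so its Grundy value is 2.
Stack C is a plain Nim stack of size 15, so its Grundy value is 15.
The value of a disjunctive sum is the nim-sum of the parts.
Combined value = 1 XOR 2 XOR 15 = 12.

12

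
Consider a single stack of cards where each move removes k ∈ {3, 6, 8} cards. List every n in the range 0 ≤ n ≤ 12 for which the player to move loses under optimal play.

0, 1, 2, 11, 12

Compute g(0), g(1), … for moves {3, 6, 8}:
k:     0  1  2  3  4  5  6  7  8  9 10 11 12
g(k):  0  0  0  1  1  1  2  2  2  3  3  0  0
The P-positions (g = 0) in 0..12 are 0, 1, 2, 11, 12.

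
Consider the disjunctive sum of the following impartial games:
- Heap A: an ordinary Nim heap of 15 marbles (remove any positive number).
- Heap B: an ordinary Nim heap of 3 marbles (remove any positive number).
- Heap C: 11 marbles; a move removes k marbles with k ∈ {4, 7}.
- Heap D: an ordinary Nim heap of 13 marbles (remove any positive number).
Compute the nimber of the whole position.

1

Heap A is a plain Nim heap of size 15, so its Grundy value is 15.
Heap B is a plain Nim heap of size 3, so its Grundy value is 3.
Build the Grundy sequence for heap C with g(k) = mex{g(k−s) : s ∈ {4, 7}, s ≤ k}:
k:     0  1  2  3  4  5  6  7  8  9 10 11
g(k):  0  0  0  0  1  1  1  1  2  2  2  0
So g(11) = 0.
Heap D is a plain Nim heap of size 13, so its Grundy value is 13.
By the Sprague-Grundy theorem, the Grundy value of a sum of independent games is the XOR of the component values.
Combined value = 15 XOR 3 XOR 0 XOR 13 = 1.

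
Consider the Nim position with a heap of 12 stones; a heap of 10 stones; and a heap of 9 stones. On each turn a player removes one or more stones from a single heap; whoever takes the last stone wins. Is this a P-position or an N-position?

N-position

In binary:
  1100  (12)
  1010  (10)
  1001  (9)
  ----
  1111  (15)
The nim-sum is 15 ≠ 0, so this is an N-position: the player to move can win.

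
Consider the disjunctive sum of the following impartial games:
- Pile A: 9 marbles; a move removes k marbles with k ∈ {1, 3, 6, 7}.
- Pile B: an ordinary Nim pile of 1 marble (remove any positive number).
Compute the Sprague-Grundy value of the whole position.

Grundy values for pile A (subtraction set {1, 3, 6, 7}):
k:     0  1  2  3  4  5  6  7  8  9
g(k):  0  1  0  1  0  1  2  3  2  3
So g(9) = 3.
Pile B is a plain Nim pile of size 1, so its Grundy value is 1.
The value of a disjunctive sum is the nim-sum of the parts.
Combined value = 3 ⊕ 1 = 2.

2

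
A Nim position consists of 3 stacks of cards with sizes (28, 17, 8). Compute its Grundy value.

5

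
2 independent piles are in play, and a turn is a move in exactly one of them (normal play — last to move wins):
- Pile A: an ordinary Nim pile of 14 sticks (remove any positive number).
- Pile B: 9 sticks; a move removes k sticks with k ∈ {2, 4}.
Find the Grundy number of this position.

Pile A is a plain Nim pile of size 14, so its Grundy value is 14.
Build the Grundy sequence for pile B with g(k) = mex{g(k−s) : s ∈ {2, 4}, s ≤ k}:
g(0) = mex{} = 0
g(1) = mex{} = 0
g(2) = mex{0} = 1
g(3) = mex{0} = 1
g(4) = mex{0,1} = 2
g(5) = mex{0,1} = 2
g(6) = mex{1,2} = 0
g(7) = mex{1,2} = 0
g(8) = mex{0,2} = 1
g(9) = mex{0,2} = 1
So g(9) = 1.
The value of a disjunctive sum is the nim-sum of the parts.
Combined value = 14 ⊕ 1 = 15.

15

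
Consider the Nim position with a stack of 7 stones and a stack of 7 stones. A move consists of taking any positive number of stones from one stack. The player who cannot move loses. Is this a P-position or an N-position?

P-position

Bitwise XOR of the heap sizes:
  111  (7)
  111  (7)
  ---
  000  (0)
The nim-sum is 0, so this is a P-position: the player to move is in a losing position under optimal play.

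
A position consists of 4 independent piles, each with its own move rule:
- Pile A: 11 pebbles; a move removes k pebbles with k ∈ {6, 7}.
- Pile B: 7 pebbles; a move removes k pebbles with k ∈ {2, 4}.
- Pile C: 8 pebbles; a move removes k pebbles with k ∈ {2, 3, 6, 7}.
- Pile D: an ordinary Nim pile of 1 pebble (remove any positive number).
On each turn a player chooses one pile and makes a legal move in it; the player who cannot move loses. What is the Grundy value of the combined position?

Build the Grundy sequence for pile A with g(k) = mex{g(k−s) : s ∈ {6, 7}, s ≤ k}:
k:     0  1  2  3  4  5  6  7  8  9 10 11
g(k):  0  0  0  0  0  0  1  1  1  1  1  1
So g(11) = 1.
Grundy values for pile B (subtraction set {2, 4}):
k:     0  1  2  3  4  5  6  7
g(k):  0  0  1  1  2  2  0  0
So g(7) = 0.
Build the Grundy sequence for pile C with g(k) = mex{g(k−s) : s ∈ {2, 3, 6, 7}, s ≤ k}:
k:     0  1  2  3  4  5  6  7  8
g(k):  0  0  1  1  2  0  3  1  2
So g(8) = 2.
Pile D is a plain Nim pile of size 1, so its Grundy value is 1.
The value of a disjunctive sum is the nim-sum of the parts.
Combined value = 1 XOR 0 XOR 2 XOR 1 = 2.

2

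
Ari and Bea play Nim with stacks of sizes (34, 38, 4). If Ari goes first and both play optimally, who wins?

Bitwise XOR of the heap sizes:
  100010  (34)
  100110  (38)
  000100  (4)
  ------
  000000  (0)
The nim-sum is 0, so this is a P-position: the player to move is in a losing position under optimal play; Ari is about to move from it and so loses — Bea wins.

Bea wins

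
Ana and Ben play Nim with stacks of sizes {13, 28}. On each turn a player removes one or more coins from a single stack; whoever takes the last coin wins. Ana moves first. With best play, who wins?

Ana wins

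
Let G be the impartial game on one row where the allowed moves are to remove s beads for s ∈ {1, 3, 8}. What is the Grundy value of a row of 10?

2

Grundy values for subtraction set {1, 3, 8}:
g(0) = mex{} = 0
g(1) = mex{0} = 1
g(2) = mex{1} = 0
g(3) = mex{0} = 1
g(4) = mex{1} = 0
g(5) = mex{0} = 1
g(6) = mex{1} = 0
g(7) = mex{0} = 1
g(8) = mex{0,1} = 2
g(9) = mex{0,1,2} = 3
g(10) = mex{0,1,3} = 2
So g(10) = 2.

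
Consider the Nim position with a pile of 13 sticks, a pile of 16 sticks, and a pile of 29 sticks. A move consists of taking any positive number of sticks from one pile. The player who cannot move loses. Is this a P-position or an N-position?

P-position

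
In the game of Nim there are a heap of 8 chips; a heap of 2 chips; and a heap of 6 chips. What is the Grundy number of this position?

Nim-sum: 8 XOR 2 XOR 6 = 12.

12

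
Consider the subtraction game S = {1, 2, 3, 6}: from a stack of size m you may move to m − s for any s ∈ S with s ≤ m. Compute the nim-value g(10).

Compute g(0), g(1), … for moves {1, 2, 3, 6}:
g(0) = mex{} = 0
g(1) = mex{0} = 1
g(2) = mex{0,1} = 2
g(3) = mex{0,1,2} = 3
g(4) = mex{1,2,3} = 0
g(5) = mex{0,2,3} = 1
g(6) = mex{0,1,3} = 2
g(7) = mex{0,1,2} = 3
g(8) = mex{1,2,3} = 0
g(9) = mex{0,2,3} = 1
g(10) = mex{0,1,3} = 2
So g(10) = 2.

2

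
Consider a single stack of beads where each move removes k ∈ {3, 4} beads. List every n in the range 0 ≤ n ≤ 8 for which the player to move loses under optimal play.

0, 1, 2, 7, 8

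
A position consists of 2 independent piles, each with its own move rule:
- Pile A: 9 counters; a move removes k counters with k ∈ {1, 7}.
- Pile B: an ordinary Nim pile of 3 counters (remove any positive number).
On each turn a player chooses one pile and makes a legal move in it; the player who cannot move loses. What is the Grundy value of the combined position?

Grundy values for pile A (subtraction set {1, 7}):
k:     0  1  2  3  4  5  6  7  8  9
g(k):  0  1  0  1  0  1  0  1  0  1
So g(9) = 1.
Pile B is a plain Nim pile of size 3, so its Grundy value is 3.
By the Sprague-Grundy theorem, the Grundy value of a sum of independent games is the XOR of the component values.
Combined value = 1 ⊕ 3 = 2.

2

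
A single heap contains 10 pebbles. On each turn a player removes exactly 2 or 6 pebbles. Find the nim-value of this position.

1

Build the Grundy sequence with g(k) = mex{g(k−s) : s ∈ {2, 6}, s ≤ k}:
k:     0  1  2  3  4  5  6  7  8  9 10
g(k):  0  0  1  1  0  0  1  1  0  0  1
So g(10) = 1.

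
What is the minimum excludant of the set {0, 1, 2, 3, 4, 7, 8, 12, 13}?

5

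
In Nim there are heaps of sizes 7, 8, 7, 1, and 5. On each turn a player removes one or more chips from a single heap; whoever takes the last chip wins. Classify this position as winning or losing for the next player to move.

In binary:
  0111  (7)
  1000  (8)
  0111  (7)
  0001  (1)
  0101  (5)
  ----
  1100  (12)
The nim-sum is 12 ≠ 0, so this is an N-position: the player to move can win.

Winning position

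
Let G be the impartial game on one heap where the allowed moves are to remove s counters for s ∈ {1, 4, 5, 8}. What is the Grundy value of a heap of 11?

0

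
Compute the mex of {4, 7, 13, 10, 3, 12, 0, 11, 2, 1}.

5

The values 0, 1, 2, 3, 4 are all present; 5 is the first non-negative integer missing from the set.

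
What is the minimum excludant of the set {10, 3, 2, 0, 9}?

0 is in the set but 1 is not, so the mex is 1.

1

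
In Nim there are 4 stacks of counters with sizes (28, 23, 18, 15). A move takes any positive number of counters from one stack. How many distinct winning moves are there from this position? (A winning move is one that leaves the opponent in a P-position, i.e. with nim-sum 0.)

Nim-sum: 28 ^ 23 ^ 18 ^ 15 = 22.
The overall nim-sum is X = 22. A stack of size p has a winning move iff p XOR X < p (reduce it to p XOR X).
  28: 28 XOR 22 = 10 < 28 — winning move (to 10).
  23: 23 XOR 22 = 1 < 23 — winning move (to 1).
  18: 18 XOR 22 = 4 < 18 — winning move (to 4).
  15: 15 XOR 22 = 25 ≥ 15 — no move.
That gives 3 winning moves.

3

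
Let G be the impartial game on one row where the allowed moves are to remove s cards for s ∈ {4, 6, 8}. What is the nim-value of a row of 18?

1

Build the Grundy sequence with g(k) = mex{g(k−s) : s ∈ {4, 6, 8}, s ≤ k}:
k:     0  1  2  3  4  5  6  7  8  9 10 11 12 13 14 15 16 17 18
g(k):  0  0  0  0  1  1  1  1  2  2  2  2  0  0  0  0  1  1  1
So g(18) = 1.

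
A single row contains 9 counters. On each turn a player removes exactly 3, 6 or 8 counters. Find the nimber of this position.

3

Build the Grundy sequence with g(k) = mex{g(k−s) : s ∈ {3, 6, 8}, s ≤ k}:
g(0) = mex{} = 0
g(1) = mex{} = 0
g(2) = mex{} = 0
g(3) = mex{0} = 1
g(4) = mex{0} = 1
g(5) = mex{0} = 1
g(6) = mex{0,1} = 2
g(7) = mex{0,1} = 2
g(8) = mex{0,1} = 2
g(9) = mex{0,1,2} = 3
So g(9) = 3.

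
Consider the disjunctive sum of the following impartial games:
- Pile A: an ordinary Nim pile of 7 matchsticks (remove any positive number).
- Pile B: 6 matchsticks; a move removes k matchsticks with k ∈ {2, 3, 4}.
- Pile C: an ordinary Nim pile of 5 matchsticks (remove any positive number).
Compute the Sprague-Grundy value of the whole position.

2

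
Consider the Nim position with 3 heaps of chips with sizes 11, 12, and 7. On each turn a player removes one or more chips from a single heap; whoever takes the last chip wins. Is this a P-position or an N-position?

P-position

Compute the nim-sum pairwise:
11 ⊕ 12 = 7
7 ⊕ 7 = 0
The nim-sum is 0, so this is a P-position: the player to move is in a losing position under optimal play.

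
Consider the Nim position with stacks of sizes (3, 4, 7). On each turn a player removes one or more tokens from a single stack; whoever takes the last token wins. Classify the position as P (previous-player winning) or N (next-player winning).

P-position

Nim-sum: 3 XOR 4 XOR 7 = 0.
The nim-sum is 0, so this is a P-position: the player to move is in a losing position under optimal play.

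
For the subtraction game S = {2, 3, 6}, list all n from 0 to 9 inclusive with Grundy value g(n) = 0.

0, 1, 5, 9

Grundy values for subtraction set {2, 3, 6}:
g(0) = mex{} = 0
g(1) = mex{} = 0
g(2) = mex{0} = 1
g(3) = mex{0} = 1
g(4) = mex{0,1} = 2
g(5) = mex{1} = 0
g(6) = mex{0,1,2} = 3
g(7) = mex{0,2} = 1
g(8) = mex{0,1,3} = 2
g(9) = mex{1,3} = 0
The P-positions (g = 0) in 0..9 are 0, 1, 5, 9.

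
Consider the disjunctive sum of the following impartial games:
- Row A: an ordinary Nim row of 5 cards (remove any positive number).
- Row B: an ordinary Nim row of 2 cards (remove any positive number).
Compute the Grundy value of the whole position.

7

Row A is a plain Nim row of size 5, so its Grundy value is 5.
Row B is a plain Nim row of size 2, so its Grundy value is 2.
The value of a disjunctive sum is the nim-sum of the parts.
Combined value = 5 ⊕ 2 = 7.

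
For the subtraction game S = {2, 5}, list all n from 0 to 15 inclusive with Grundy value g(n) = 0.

0, 1, 4, 7, 8, 11, 14, 15

Grundy values for subtraction set {2, 5}:
k:     0  1  2  3  4  5  6  7  8  9 10 11 12 13 14 15
g(k):  0  0  1  1  0  2  1  0  0  1  1  0  2  1  0  0
The P-positions (g = 0) in 0..15 are 0, 1, 4, 7, 8, 11, 14, 15.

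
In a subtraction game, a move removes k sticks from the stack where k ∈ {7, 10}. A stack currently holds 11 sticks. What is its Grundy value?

1

Build the Grundy sequence with g(k) = mex{g(k−s) : s ∈ {7, 10}, s ≤ k}:
g(0) = mex{} = 0
g(1) = mex{} = 0
g(2) = mex{} = 0
g(3) = mex{} = 0
g(4) = mex{} = 0
g(5) = mex{} = 0
g(6) = mex{} = 0
g(7) = mex{0} = 1
g(8) = mex{0} = 1
g(9) = mex{0} = 1
g(10) = mex{0} = 1
g(11) = mex{0} = 1
So g(11) = 1.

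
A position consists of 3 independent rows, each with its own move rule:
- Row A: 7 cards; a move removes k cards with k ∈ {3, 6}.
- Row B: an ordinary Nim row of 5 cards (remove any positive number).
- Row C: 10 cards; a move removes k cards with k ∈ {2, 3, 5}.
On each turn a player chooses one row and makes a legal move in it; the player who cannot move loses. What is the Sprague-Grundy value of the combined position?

Grundy values for row A (subtraction set {3, 6}):
g(0) = mex{} = 0
g(1) = mex{} = 0
g(2) = mex{} = 0
g(3) = mex{0} = 1
g(4) = mex{0} = 1
g(5) = mex{0} = 1
g(6) = mex{0,1} = 2
g(7) = mex{0,1} = 2
So g(7) = 2.
Row B is a plain Nim row of size 5, so its Grundy value is 5.
Grundy values for row C (subtraction set {2, 3, 5}):
g(0) = mex{} = 0
g(1) = mex{} = 0
g(2) = mex{0} = 1
g(3) = mex{0} = 1
g(4) = mex{0,1} = 2
g(5) = mex{0,1} = 2
g(6) = mex{0,1,2} = 3
g(7) = mex{1,2} = 0
g(8) = mex{1,2,3} = 0
g(9) = mex{0,2,3} = 1
g(10) = mex{0,2} = 1
So g(10) = 1.
The value of a disjunctive sum is the nim-sum of the parts.
Combined value = 2 ⊕ 5 ⊕ 1 = 6.

6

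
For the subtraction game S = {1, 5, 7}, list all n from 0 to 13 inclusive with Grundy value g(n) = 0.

Compute g(0), g(1), … for moves {1, 5, 7}:
g(0) = mex{} = 0
g(1) = mex{0} = 1
g(2) = mex{1} = 0
g(3) = mex{0} = 1
g(4) = mex{1} = 0
g(5) = mex{0} = 1
g(6) = mex{1} = 0
g(7) = mex{0} = 1
g(8) = mex{1} = 0
g(9) = mex{0} = 1
g(10) = mex{1} = 0
g(11) = mex{0} = 1
g(12) = mex{1} = 0
g(13) = mex{0} = 1
The P-positions (g = 0) in 0..13 are 0, 2, 4, 6, 8, 10, 12.

0, 2, 4, 6, 8, 10, 12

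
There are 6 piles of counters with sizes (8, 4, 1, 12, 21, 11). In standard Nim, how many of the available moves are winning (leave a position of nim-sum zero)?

Nim-sum: 8 ^ 4 ^ 1 ^ 12 ^ 21 ^ 11 = 31.
The overall nim-sum is X = 31. A pile of size p has a winning move iff p XOR X < p (reduce it to p XOR X).
  8: 8 XOR 31 = 23 ≥ 8 — no move.
  4: 4 XOR 31 = 27 ≥ 4 — no move.
  1: 1 XOR 31 = 30 ≥ 1 — no move.
  12: 12 XOR 31 = 19 ≥ 12 — no move.
  21: 21 XOR 31 = 10 < 21 — winning move (to 10).
  11: 11 XOR 31 = 20 ≥ 11 — no move.
That gives 1 winning move.

1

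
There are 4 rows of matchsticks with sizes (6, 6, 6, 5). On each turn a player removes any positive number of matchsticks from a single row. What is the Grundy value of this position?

Compute the nim-sum pairwise:
6 ^ 6 = 0
0 ^ 6 = 6
6 ^ 5 = 3

3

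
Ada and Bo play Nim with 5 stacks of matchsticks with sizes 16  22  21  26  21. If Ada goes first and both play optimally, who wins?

Ada wins

Compute the nim-sum pairwise:
16 ^ 22 = 6
6 ^ 21 = 19
19 ^ 26 = 9
9 ^ 21 = 28
The nim-sum is 28 ≠ 0, so this is an N-position: the player to move can win; Ada has a winning move.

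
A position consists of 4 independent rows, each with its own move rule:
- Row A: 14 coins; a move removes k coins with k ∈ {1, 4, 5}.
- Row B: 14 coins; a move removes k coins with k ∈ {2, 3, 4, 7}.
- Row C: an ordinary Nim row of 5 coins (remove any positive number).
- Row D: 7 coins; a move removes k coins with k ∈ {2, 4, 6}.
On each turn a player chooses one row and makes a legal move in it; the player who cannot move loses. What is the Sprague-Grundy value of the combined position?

5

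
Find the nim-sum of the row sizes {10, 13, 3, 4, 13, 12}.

Compute the nim-sum pairwise:
10 XOR 13 = 7
7 XOR 3 = 4
4 XOR 4 = 0
0 XOR 13 = 13
13 XOR 12 = 1

1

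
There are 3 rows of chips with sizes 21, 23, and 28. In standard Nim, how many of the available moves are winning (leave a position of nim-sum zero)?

3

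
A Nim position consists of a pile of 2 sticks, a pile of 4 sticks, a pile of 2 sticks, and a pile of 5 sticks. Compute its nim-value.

1

Nim-sum: 2 ^ 4 ^ 2 ^ 5 = 1.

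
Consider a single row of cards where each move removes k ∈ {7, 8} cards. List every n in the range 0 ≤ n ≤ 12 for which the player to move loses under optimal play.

0, 1, 2, 3, 4, 5, 6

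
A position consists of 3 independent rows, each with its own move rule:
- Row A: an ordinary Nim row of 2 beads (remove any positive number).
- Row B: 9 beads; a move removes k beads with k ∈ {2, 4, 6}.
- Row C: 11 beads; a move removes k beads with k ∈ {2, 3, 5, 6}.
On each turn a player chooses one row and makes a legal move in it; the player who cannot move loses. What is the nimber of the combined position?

3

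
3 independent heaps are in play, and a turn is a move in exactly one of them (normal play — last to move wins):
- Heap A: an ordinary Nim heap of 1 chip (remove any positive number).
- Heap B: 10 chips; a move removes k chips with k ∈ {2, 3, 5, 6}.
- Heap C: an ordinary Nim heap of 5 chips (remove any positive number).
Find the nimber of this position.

Heap A is a plain Nim heap of size 1, so its Grundy value is 1.
Grundy values for heap B (subtraction set {2, 3, 5, 6}):
k:     0  1  2  3  4  5  6  7  8  9 10
g(k):  0  0  1  1  2  2  3  3  0  0  1
So g(10) = 1.
Heap C is a plain Nim heap of size 5, so its Grundy value is 5.
The value of a disjunctive sum is the nim-sum of the parts.
Combined value = 1 ⊕ 1 ⊕ 5 = 5.

5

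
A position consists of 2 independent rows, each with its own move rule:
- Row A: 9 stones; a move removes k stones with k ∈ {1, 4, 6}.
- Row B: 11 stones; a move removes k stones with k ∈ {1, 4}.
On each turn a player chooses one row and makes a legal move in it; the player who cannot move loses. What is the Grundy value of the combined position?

Build the Grundy sequence for row A with g(k) = mex{g(k−s) : s ∈ {1, 4, 6}, s ≤ k}:
g(0) = mex{} = 0
g(1) = mex{0} = 1
g(2) = mex{1} = 0
g(3) = mex{0} = 1
g(4) = mex{0,1} = 2
g(5) = mex{1,2} = 0
g(6) = mex{0} = 1
g(7) = mex{1} = 0
g(8) = mex{0,2} = 1
g(9) = mex{0,1} = 2
So g(9) = 2.
Grundy values for row B (subtraction set {1, 4}):
g(0) = mex{} = 0
g(1) = mex{0} = 1
g(2) = mex{1} = 0
g(3) = mex{0} = 1
g(4) = mex{0,1} = 2
g(5) = mex{1,2} = 0
g(6) = mex{0} = 1
g(7) = mex{1} = 0
g(8) = mex{0,2} = 1
g(9) = mex{0,1} = 2
g(10) = mex{1,2} = 0
g(11) = mex{0} = 1
So g(11) = 1.
By the Sprague-Grundy theorem, the Grundy value of a sum of independent games is the XOR of the component values.
Combined value = 2 ⊕ 1 = 3.

3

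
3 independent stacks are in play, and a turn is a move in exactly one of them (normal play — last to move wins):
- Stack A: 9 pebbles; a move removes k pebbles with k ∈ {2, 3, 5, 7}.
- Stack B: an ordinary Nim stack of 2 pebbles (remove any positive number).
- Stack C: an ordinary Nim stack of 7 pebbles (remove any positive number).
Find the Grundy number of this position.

5

Grundy values for stack A (subtraction set {2, 3, 5, 7}):
k:     0  1  2  3  4  5  6  7  8  9
g(k):  0  0  1  1  2  2  3  3  4  0
So g(9) = 0.
Stack B is a plain Nim stack of size 2, so its Grundy value is 2.
Stack C is a plain Nim stack of size 7, so its Grundy value is 7.
By the Sprague-Grundy theorem, the Grundy value of a sum of independent games is the XOR of the component values.
Combined value = 0 ⊕ 2 ⊕ 7 = 5.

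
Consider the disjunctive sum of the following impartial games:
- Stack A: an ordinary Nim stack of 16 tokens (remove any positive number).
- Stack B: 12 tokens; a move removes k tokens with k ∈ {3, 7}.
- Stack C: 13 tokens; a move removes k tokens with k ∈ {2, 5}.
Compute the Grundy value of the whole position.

Stack A is a plain Nim stack of size 16, so its Grundy value is 16.
For stack B, compute g(0), g(1), … with moves {3, 7}:
k:     0  1  2  3  4  5  6  7  8  9 10 11 12
g(k):  0  0  0  1  1  1  0  2  2  1  0  0  0
So g(12) = 0.
Grundy values for stack C (subtraction set {2, 5}):
g(0) = mex{} = 0
g(1) = mex{} = 0
g(2) = mex{0} = 1
g(3) = mex{0} = 1
g(4) = mex{1} = 0
g(5) = mex{0,1} = 2
g(6) = mex{0} = 1
g(7) = mex{1,2} = 0
g(8) = mex{1} = 0
g(9) = mex{0} = 1
g(10) = mex{0,2} = 1
g(11) = mex{1} = 0
g(12) = mex{0,1} = 2
g(13) = mex{0} = 1
So g(13) = 1.
By the Sprague-Grundy theorem, the Grundy value of a sum of independent games is the XOR of the component values.
Combined value = 16 XOR 0 XOR 1 = 17.

17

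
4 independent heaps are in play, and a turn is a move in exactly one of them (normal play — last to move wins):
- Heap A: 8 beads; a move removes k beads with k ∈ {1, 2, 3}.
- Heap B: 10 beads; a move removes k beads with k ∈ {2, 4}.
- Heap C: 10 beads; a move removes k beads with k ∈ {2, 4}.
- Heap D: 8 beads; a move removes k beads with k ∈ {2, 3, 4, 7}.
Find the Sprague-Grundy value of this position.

Build the Grundy sequence for heap A with g(k) = mex{g(k−s) : s ∈ {1, 2, 3}, s ≤ k}:
g(0) = mex{} = 0
g(1) = mex{0} = 1
g(2) = mex{0,1} = 2
g(3) = mex{0,1,2} = 3
g(4) = mex{1,2,3} = 0
g(5) = mex{0,2,3} = 1
g(6) = mex{0,1,3} = 2
g(7) = mex{0,1,2} = 3
g(8) = mex{1,2,3} = 0
So g(8) = 0.
For heap B, compute g(0), g(1), … with moves {2, 4}:
k:     0  1  2  3  4  5  6  7  8  9 10
g(k):  0  0  1  1  2  2  0  0  1  1  2
So g(10) = 2.
For heap C, compute g(0), g(1), … with moves {2, 4}:
k:     0  1  2  3  4  5  6  7  8  9 10
g(k):  0  0  1  1  2  2  0  0  1  1  2
So g(10) = 2.
For heap D, compute g(0), g(1), … with moves {2, 3, 4, 7}:
g(0) = mex{} = 0
g(1) = mex{} = 0
g(2) = mex{0} = 1
g(3) = mex{0} = 1
g(4) = mex{0,1} = 2
g(5) = mex{0,1} = 2
g(6) = mex{1,2} = 0
g(7) = mex{0,1,2} = 3
g(8) = mex{0,2} = 1
So g(8) = 1.
By the Sprague-Grundy theorem, the Grundy value of a sum of independent games is the XOR of the component values.
Combined value = 0 XOR 2 XOR 2 XOR 1 = 1.

1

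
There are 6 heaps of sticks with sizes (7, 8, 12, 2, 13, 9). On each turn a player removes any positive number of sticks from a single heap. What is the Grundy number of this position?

5

Nim-sum: 7 XOR 8 XOR 12 XOR 2 XOR 13 XOR 9 = 5.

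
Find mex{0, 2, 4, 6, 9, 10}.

0 is in the set but 1 is not, so the mex is 1.

1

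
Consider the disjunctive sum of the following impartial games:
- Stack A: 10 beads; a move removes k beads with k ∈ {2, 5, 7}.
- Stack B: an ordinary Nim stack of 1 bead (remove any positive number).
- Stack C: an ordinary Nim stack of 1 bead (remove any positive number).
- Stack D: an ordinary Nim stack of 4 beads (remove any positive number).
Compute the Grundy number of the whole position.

For stack A, compute g(0), g(1), … with moves {2, 5, 7}:
k:     0  1  2  3  4  5  6  7  8  9 10
g(k):  0  0  1  1  0  2  1  3  2  2  0
So g(10) = 0.
Stack B is a plain Nim stack of size 1, so its Grundy value is 1.
Stack C is a plain Nim stack of size 1, so its Grundy value is 1.
Stack D is a plain Nim stack of size 4, so its Grundy value is 4.
The value of a disjunctive sum is the nim-sum of the parts.
Combined value = 0 ⊕ 1 ⊕ 1 ⊕ 4 = 4.

4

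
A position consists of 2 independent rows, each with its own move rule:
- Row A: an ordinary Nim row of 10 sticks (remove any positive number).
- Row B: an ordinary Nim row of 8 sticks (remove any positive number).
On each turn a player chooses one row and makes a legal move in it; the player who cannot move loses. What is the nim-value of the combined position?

Row A is a plain Nim row of size 10, so its Grundy value is 10.
Row B is a plain Nim row of size 8, so its Grundy value is 8.
By the Sprague-Grundy theorem, the Grundy value of a sum of independent games is the XOR of the component values.
Combined value = 10 ⊕ 8 = 2.

2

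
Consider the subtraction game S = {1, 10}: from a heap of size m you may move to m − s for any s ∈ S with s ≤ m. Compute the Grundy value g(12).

1

Compute g(0), g(1), … for moves {1, 10}:
g(0) = mex{} = 0
g(1) = mex{0} = 1
g(2) = mex{1} = 0
g(3) = mex{0} = 1
g(4) = mex{1} = 0
g(5) = mex{0} = 1
g(6) = mex{1} = 0
g(7) = mex{0} = 1
g(8) = mex{1} = 0
g(9) = mex{0} = 1
g(10) = mex{0,1} = 2
g(11) = mex{1,2} = 0
g(12) = mex{0} = 1
So g(12) = 1.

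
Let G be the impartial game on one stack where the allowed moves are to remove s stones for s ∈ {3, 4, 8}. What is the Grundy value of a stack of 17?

1

Grundy values for subtraction set {3, 4, 8}:
k:     0  1  2  3  4  5  6  7  8  9 10 11 12 13 14 15 16 17
g(k):  0  0  0  1  1  1  2  0  2  3  1  3  0  0  0  1  1  1
So g(17) = 1.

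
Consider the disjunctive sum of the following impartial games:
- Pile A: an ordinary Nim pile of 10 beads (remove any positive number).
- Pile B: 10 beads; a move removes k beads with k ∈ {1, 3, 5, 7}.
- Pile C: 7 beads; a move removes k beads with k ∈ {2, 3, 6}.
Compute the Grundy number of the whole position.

Pile A is a plain Nim pile of size 10, so its Grundy value is 10.
Grundy values for pile B (subtraction set {1, 3, 5, 7}):
g(0) = mex{} = 0
g(1) = mex{0} = 1
g(2) = mex{1} = 0
g(3) = mex{0} = 1
g(4) = mex{1} = 0
g(5) = mex{0} = 1
g(6) = mex{1} = 0
g(7) = mex{0} = 1
g(8) = mex{1} = 0
g(9) = mex{0} = 1
g(10) = mex{1} = 0
So g(10) = 0.
Grundy values for pile C (subtraction set {2, 3, 6}):
g(0) = mex{} = 0
g(1) = mex{} = 0
g(2) = mex{0} = 1
g(3) = mex{0} = 1
g(4) = mex{0,1} = 2
g(5) = mex{1} = 0
g(6) = mex{0,1,2} = 3
g(7) = mex{0,2} = 1
So g(7) = 1.
By the Sprague-Grundy theorem, the Grundy value of a sum of independent games is the XOR of the component values.
Combined value = 10 XOR 0 XOR 1 = 11.

11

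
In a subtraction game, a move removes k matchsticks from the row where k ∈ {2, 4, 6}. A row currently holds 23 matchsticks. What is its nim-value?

Grundy values for subtraction set {2, 4, 6}:
k:     0  1  2  3  4  5  6  7  8  9 10 11 12 13 14 15 16 17 18 19 20 21 22 23
g(k):  0  0  1  1  2  2  3  3  0  0  1  1  2  2  3  3  0  0  1  1  2  2  3  3
So g(23) = 3.

3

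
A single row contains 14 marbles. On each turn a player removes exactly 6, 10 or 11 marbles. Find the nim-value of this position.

2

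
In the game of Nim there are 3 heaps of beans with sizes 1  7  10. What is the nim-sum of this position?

Compute the nim-sum pairwise:
1 XOR 7 = 6
6 XOR 10 = 12

12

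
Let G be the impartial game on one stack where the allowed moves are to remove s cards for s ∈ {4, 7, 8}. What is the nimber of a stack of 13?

0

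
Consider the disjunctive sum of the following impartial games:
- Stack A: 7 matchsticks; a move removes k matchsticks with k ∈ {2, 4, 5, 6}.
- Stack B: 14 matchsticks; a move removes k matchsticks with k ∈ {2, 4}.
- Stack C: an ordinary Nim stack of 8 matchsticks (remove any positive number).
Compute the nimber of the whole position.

10

Grundy values for stack A (subtraction set {2, 4, 5, 6}):
g(0) = mex{} = 0
g(1) = mex{} = 0
g(2) = mex{0} = 1
g(3) = mex{0} = 1
g(4) = mex{0,1} = 2
g(5) = mex{0,1} = 2
g(6) = mex{0,1,2} = 3
g(7) = mex{0,1,2} = 3
So g(7) = 3.
For stack B, compute g(0), g(1), … with moves {2, 4}:
g(0) = mex{} = 0
g(1) = mex{} = 0
g(2) = mex{0} = 1
g(3) = mex{0} = 1
g(4) = mex{0,1} = 2
g(5) = mex{0,1} = 2
g(6) = mex{1,2} = 0
g(7) = mex{1,2} = 0
g(8) = mex{0,2} = 1
g(9) = mex{0,2} = 1
g(10) = mex{0,1} = 2
g(11) = mex{0,1} = 2
g(12) = mex{1,2} = 0
g(13) = mex{1,2} = 0
g(14) = mex{0,2} = 1
So g(14) = 1.
Stack C is a plain Nim stack of size 8, so its Grundy value is 8.
By the Sprague-Grundy theorem, the Grundy value of a sum of independent games is the XOR of the component values.
Combined value = 3 ⊕ 1 ⊕ 8 = 10.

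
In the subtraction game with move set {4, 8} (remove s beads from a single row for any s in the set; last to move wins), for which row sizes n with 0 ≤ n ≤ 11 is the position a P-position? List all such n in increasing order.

0, 1, 2, 3

Compute g(0), g(1), … for moves {4, 8}:
g(0) = mex{} = 0
g(1) = mex{} = 0
g(2) = mex{} = 0
g(3) = mex{} = 0
g(4) = mex{0} = 1
g(5) = mex{0} = 1
g(6) = mex{0} = 1
g(7) = mex{0} = 1
g(8) = mex{0,1} = 2
g(9) = mex{0,1} = 2
g(10) = mex{0,1} = 2
g(11) = mex{0,1} = 2
The P-positions (g = 0) in 0..11 are 0, 1, 2, 3.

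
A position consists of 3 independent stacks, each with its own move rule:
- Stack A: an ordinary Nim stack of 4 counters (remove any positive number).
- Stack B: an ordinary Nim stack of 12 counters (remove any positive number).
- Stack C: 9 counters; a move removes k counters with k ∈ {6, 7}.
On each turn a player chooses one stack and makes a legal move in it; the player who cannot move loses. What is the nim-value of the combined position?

9

Stack A is a plain Nim stack of size 4, so its Grundy value is 4.
Stack B is a plain Nim stack of size 12, so its Grundy value is 12.
Grundy values for stack C (subtraction set {6, 7}):
k:     0  1  2  3  4  5  6  7  8  9
g(k):  0  0  0  0  0  0  1  1  1  1
So g(9) = 1.
By the Sprague-Grundy theorem, the Grundy value of a sum of independent games is the XOR of the component values.
Combined value = 4 XOR 12 XOR 1 = 9.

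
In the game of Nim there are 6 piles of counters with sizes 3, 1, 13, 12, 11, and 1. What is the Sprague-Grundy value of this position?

9

Write each in binary and XOR column by column:
  0011  (3)
  0001  (1)
  1101  (13)
  1100  (12)
  1011  (11)
  0001  (1)
  ----
  1001  (9)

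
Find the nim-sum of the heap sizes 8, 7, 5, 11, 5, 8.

Compute the nim-sum pairwise:
8 ⊕ 7 = 15
15 ⊕ 5 = 10
10 ⊕ 11 = 1
1 ⊕ 5 = 4
4 ⊕ 8 = 12

12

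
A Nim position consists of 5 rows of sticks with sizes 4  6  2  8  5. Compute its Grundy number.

13

Nim-sum: 4 ⊕ 6 ⊕ 2 ⊕ 8 ⊕ 5 = 13.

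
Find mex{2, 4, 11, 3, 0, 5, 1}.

6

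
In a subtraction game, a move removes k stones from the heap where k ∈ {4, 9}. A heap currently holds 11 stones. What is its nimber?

2

Build the Grundy sequence with g(k) = mex{g(k−s) : s ∈ {4, 9}, s ≤ k}:
g(0) = mex{} = 0
g(1) = mex{} = 0
g(2) = mex{} = 0
g(3) = mex{} = 0
g(4) = mex{0} = 1
g(5) = mex{0} = 1
g(6) = mex{0} = 1
g(7) = mex{0} = 1
g(8) = mex{1} = 0
g(9) = mex{0,1} = 2
g(10) = mex{0,1} = 2
g(11) = mex{0,1} = 2
So g(11) = 2.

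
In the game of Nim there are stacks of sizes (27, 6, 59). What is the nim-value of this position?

38

Bitwise XOR of the heap sizes:
  011011  (27)
  000110  (6)
  111011  (59)
  ------
  100110  (38)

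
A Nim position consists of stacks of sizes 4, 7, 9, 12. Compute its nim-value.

Compute the nim-sum pairwise:
4 ⊕ 7 = 3
3 ⊕ 9 = 10
10 ⊕ 12 = 6

6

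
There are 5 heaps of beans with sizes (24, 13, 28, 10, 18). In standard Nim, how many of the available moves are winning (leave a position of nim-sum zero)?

Nim-sum: 24 XOR 13 XOR 28 XOR 10 XOR 18 = 17.
The overall nim-sum is X = 17. A heap of size p has a winning move iff p XOR X < p (reduce it to p XOR X).
  24: 24 XOR 17 = 9 < 24 — winning move (to 9).
  13: 13 XOR 17 = 28 ≥ 13 — no move.
  28: 28 XOR 17 = 13 < 28 — winning move (to 13).
  10: 10 XOR 17 = 27 ≥ 10 — no move.
  18: 18 XOR 17 = 3 < 18 — winning move (to 3).
That gives 3 winning moves.

3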